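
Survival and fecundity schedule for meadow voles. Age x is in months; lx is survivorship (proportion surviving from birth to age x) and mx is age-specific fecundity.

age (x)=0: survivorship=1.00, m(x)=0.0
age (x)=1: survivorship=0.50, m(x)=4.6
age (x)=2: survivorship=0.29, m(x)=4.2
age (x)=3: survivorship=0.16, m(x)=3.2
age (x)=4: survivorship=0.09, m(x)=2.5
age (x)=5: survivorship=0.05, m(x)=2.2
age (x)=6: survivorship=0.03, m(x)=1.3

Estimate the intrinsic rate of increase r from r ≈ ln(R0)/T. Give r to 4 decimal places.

0.8206

R0 = Σ lx·mx = 0 + 2.3 + 1.218 + 0.512 + 0.225 + 0.11 + 0.039 = 4.404
Σ x·lx·mx = 7.956; T = 7.956/4.404 = 1.80654…
r ≈ ln(R0)/T = ln(4.404)/1.80654… = 0.820637… → 0.8206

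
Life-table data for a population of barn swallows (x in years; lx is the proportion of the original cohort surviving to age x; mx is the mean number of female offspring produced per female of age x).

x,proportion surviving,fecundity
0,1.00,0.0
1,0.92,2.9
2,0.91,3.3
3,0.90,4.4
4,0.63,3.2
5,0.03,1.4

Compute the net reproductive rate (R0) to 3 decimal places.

11.689

lx·mx by age: 0, 2.668, 3.003, 3.96, 2.016, 0.042
R0 = Σ lx·mx = 11.689 → 11.689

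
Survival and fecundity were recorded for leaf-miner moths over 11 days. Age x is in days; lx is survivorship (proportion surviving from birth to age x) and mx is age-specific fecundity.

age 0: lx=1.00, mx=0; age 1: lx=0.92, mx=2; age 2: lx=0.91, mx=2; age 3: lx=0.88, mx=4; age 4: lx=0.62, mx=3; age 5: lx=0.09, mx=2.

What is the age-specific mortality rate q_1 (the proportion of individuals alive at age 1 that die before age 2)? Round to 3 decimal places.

q_1 = (l_1 − l_2) / l_1 = (0.92 − 0.91) / 0.92
     = 0.01 / 0.92 = 0.01087… → 0.011

0.011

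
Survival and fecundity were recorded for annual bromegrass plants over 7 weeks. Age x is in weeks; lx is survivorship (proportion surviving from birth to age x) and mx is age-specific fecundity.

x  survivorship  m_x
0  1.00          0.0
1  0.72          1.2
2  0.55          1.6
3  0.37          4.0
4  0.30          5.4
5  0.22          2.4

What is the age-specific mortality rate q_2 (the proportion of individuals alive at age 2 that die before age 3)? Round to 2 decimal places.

0.33

q_2 = (l_2 − l_3) / l_2 = (0.55 − 0.37) / 0.55
     = 0.18 / 0.55 = 0.327273… → 0.33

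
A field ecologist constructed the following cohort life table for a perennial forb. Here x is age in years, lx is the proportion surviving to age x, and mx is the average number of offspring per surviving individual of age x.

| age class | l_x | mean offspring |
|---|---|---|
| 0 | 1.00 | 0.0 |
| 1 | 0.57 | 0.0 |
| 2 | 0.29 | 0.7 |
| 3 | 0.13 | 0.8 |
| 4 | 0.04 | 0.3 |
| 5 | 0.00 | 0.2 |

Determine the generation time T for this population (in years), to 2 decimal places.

2.40

lx·mx: 0, 0, 0.203, 0.104, 0.012, 0 → R0 = 0.319
x·lx·mx: 0, 0, 0.406, 0.312, 0.048, 0 → Σ = 0.766
T = 0.766 / 0.319 = 2.401254… → 2.40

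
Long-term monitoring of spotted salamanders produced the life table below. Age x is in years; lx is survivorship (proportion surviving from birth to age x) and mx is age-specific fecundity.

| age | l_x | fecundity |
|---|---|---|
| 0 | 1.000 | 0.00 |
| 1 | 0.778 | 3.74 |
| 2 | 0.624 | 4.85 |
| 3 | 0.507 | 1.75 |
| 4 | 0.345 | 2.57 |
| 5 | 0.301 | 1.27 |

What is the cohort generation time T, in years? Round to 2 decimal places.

lx·mx: 0, 2.90972, 3.0264, 0.88725, 0.88665, 0.38227 → R0 = 8.09229
x·lx·mx: 0, 2.90972, 6.0528, 2.66175, 3.5466, 1.91135 → Σ = 17.08222
T = 17.08222 / 8.09229 = 2.110925… → 2.11

2.11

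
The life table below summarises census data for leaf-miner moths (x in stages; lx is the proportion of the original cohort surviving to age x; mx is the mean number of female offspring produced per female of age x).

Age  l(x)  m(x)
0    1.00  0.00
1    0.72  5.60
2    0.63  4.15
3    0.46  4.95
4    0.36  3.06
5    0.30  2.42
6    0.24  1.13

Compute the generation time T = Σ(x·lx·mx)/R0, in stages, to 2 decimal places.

lx·mx: 0, 4.032, 2.6145, 2.277, 1.1016, 0.726, 0.2712 → R0 = 11.0223
x·lx·mx: 0, 4.032, 5.229, 6.831, 4.4064, 3.63, 1.6272 → Σ = 25.7556
T = 25.7556 / 11.0223 = 2.336681… → 2.34

2.34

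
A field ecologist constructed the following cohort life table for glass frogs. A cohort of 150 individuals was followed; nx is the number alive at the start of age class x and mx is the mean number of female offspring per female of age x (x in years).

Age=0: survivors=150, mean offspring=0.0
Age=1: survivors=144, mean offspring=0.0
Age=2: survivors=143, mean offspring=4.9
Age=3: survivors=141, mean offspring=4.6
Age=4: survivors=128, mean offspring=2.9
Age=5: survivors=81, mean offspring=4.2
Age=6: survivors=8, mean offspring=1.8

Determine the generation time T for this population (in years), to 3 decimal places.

3.190

lx = nx/n0 = nx/150: 1, 0.96, 0.95333…, 0.94, 0.85333…, 0.54, 0.05333…
lx·mx: 0, 0, 4.671333…, 4.324, 2.474667…, 2.268, 0.096… → R0 = 13.834…
x·lx·mx: 0, 0, 9.342667…, 12.972, 9.898667…, 11.34, 0.576… → Σ = 44.129333…
T = 44.129333… / 13.834… = 3.189919… → 3.190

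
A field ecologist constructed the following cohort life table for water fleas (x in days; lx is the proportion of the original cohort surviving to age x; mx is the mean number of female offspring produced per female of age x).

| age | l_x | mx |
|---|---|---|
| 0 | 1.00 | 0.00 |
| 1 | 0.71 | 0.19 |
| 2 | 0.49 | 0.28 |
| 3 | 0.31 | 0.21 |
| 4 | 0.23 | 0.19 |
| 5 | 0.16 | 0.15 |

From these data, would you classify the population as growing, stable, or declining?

declining

R0 = Σ lx·mx = 0 + 0.1349 + 0.1372 + 0.0651 + 0.0437 + 0.024 = 0.4049
R0 < 1, so the population is declining.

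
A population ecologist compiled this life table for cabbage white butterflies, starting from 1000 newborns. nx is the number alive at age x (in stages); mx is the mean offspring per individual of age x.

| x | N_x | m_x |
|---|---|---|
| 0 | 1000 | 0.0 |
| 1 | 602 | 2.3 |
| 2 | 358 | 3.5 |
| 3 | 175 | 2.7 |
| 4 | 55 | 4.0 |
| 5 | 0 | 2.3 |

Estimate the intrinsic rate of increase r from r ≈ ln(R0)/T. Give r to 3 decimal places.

0.647

lx = nx/n0 = nx/1000: 1, 0.602, 0.358, 0.175, 0.055, 0
R0 = Σ lx·mx = 0 + 1.3846 + 1.253 + 0.4725 + 0.22 + 0 = 3.3301
Σ x·lx·mx = 6.1881; T = 6.1881/3.3301 = 1.85823…
r ≈ ln(R0)/T = ln(3.3301)/1.85823… = 0.64739… → 0.647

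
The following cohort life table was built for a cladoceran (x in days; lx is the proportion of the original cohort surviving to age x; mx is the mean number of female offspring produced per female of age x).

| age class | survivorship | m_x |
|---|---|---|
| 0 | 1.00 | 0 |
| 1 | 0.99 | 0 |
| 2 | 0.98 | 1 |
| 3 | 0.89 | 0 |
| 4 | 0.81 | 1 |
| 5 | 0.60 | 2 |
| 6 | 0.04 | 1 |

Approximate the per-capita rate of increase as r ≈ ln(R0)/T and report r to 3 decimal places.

0.294

R0 = Σ lx·mx = 0 + 0 + 0.98 + 0 + 0.81 + 1.2 + 0.04 = 3.03
Σ x·lx·mx = 11.44; T = 11.44/3.03 = 3.77558…
r ≈ ln(R0)/T = ln(3.03)/3.77558… = 0.29361… → 0.294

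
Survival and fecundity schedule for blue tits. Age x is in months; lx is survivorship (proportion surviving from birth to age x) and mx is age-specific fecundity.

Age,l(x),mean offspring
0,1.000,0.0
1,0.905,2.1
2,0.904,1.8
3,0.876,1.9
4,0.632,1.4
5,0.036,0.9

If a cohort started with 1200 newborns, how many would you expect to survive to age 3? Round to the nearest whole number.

1051

Expected survivors = N0 · l_3 = 1200 × 0.876 = 1051.2 → 1051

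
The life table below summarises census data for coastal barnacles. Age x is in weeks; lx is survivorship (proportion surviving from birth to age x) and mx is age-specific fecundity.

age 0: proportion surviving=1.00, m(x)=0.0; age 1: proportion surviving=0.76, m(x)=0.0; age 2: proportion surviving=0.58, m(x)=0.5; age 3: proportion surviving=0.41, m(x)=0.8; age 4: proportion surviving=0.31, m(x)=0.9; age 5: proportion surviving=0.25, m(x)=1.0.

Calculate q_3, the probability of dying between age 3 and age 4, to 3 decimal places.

q_3 = (l_3 − l_4) / l_3 = (0.41 − 0.31) / 0.41
     = 0.1 / 0.41 = 0.243902… → 0.244

0.244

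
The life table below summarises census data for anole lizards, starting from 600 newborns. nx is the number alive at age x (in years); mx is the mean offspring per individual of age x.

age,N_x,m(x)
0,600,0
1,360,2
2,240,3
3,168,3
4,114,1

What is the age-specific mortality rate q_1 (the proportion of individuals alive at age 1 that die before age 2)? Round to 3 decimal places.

lx = nx/n0 = nx/600: 1, 0.6, 0.4, 0.28, 0.19
q_1 = (l_1 − l_2) / l_1 = (0.6 − 0.4) / 0.6
     = 0.2 / 0.6 = 0.333333… → 0.333

0.333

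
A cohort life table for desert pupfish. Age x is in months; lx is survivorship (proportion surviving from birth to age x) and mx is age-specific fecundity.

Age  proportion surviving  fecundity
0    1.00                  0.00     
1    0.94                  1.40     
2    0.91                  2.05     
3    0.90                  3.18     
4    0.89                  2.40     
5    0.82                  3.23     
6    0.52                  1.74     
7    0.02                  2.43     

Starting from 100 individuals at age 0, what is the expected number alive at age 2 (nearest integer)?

91

Expected survivors = N0 · l_2 = 100 × 0.91 = 91 → 91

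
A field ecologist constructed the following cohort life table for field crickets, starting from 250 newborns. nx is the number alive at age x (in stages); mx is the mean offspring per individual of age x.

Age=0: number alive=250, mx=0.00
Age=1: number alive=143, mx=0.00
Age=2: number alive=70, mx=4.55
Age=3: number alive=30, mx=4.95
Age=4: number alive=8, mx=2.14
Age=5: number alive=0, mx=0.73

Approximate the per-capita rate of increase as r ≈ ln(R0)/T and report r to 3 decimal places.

0.278

lx = nx/n0 = nx/250: 1, 0.572, 0.28, 0.12, 0.032, 0
R0 = Σ lx·mx = 0 + 0 + 1.274 + 0.594 + 0.06848 + 0 = 1.93648
Σ x·lx·mx = 4.60392; T = 4.60392/1.93648 = 2.37747…
r ≈ ln(R0)/T = ln(1.93648)/2.37747… = 0.27797… → 0.278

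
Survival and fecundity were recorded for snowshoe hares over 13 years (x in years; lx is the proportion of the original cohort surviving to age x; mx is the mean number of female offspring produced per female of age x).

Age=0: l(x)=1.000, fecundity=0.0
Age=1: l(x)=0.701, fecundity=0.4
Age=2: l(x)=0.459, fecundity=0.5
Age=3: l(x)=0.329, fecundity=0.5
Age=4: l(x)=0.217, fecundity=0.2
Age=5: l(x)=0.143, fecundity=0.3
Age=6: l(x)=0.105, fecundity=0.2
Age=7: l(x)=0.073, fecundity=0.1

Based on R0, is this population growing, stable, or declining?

R0 = Σ lx·mx = 0 + 0.2804 + 0.2295 + 0.1645 + 0.0434 + 0.0429 + 0.021 + 0.0073 = 0.789
R0 < 1, so the population is declining.

declining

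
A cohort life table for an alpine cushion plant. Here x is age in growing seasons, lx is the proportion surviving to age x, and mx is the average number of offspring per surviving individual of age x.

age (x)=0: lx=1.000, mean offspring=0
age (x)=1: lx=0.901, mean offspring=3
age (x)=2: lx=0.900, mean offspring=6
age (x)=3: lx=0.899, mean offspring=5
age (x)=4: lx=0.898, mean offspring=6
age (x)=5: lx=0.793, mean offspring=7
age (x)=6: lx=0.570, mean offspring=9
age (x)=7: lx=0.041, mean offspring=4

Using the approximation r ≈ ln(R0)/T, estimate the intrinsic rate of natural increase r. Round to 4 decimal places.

0.8955

R0 = Σ lx·mx = 0 + 2.703 + 5.4 + 4.495 + 5.388 + 5.551 + 5.13 + 0.164 = 28.831
Σ x·lx·mx = 108.223; T = 108.223/28.831 = 3.7537…
r ≈ ln(R0)/T = ln(28.831)/3.7537… = 0.895503… → 0.8955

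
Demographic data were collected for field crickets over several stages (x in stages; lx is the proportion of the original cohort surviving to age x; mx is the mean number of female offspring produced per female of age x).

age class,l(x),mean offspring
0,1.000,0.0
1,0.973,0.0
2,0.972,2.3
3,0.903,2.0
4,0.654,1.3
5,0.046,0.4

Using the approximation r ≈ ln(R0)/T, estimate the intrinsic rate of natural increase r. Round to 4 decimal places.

0.5839

R0 = Σ lx·mx = 0 + 0 + 2.2356 + 1.806 + 0.8502 + 0.0184 = 4.9102
Σ x·lx·mx = 13.382; T = 13.382/4.9102 = 2.72535…
r ≈ ln(R0)/T = ln(4.9102)/2.72535… = 0.583894… → 0.5839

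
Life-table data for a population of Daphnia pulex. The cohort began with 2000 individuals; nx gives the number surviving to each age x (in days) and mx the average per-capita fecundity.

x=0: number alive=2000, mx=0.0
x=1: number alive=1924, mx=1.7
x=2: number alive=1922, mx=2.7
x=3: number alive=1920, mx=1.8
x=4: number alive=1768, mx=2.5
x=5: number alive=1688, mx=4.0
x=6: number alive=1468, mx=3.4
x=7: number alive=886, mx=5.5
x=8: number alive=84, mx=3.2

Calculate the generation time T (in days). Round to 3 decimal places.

lx = nx/n0 = nx/2000: 1, 0.962, 0.961, 0.96, 0.884, 0.844, 0.734, 0.443, 0.042
lx·mx: 0, 1.6354, 2.5947, 1.728, 2.21, 3.376, 2.4956, 2.4365, 0.1344 → R0 = 16.6106
x·lx·mx: 0, 1.6354, 5.1894, 5.184, 8.84, 16.88, 14.9736, 17.0555, 1.0752 → Σ = 70.8331
T = 70.8331 / 16.6106 = 4.264331… → 4.264

4.264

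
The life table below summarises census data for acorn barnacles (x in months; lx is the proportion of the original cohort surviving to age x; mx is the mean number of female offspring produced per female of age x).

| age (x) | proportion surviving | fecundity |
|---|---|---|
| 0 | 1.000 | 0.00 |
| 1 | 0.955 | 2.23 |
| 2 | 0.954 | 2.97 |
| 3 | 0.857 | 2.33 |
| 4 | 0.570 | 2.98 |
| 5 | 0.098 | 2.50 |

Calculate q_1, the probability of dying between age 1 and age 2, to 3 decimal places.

0.001

q_1 = (l_1 − l_2) / l_1 = (0.955 − 0.954) / 0.955
     = 0.001 / 0.955 = 0.001047… → 0.001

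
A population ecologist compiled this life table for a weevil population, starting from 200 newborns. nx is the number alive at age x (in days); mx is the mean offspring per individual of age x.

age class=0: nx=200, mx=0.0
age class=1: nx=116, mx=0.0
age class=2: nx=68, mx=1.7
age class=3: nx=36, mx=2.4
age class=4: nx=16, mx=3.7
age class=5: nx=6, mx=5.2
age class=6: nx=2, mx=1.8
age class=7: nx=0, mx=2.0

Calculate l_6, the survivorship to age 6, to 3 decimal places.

0.010

l_6 = n_6/n_0 = 2/200 = 0.01 → 0.010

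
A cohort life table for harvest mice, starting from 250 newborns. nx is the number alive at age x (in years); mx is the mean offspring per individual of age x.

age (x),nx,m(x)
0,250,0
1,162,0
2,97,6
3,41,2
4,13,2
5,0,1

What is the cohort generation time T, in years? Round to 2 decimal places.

lx = nx/n0 = nx/250: 1, 0.648, 0.388, 0.164, 0.052, 0
lx·mx: 0, 0, 2.328, 0.328, 0.104, 0 → R0 = 2.76
x·lx·mx: 0, 0, 4.656, 0.984, 0.416, 0 → Σ = 6.056
T = 6.056 / 2.76 = 2.194203… → 2.19

2.19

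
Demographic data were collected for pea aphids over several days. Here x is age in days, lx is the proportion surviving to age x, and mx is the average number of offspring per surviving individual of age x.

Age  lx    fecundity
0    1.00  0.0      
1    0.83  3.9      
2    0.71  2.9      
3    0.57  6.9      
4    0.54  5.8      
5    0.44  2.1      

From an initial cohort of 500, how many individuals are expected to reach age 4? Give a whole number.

Expected survivors = N0 · l_4 = 500 × 0.54 = 270 → 270

270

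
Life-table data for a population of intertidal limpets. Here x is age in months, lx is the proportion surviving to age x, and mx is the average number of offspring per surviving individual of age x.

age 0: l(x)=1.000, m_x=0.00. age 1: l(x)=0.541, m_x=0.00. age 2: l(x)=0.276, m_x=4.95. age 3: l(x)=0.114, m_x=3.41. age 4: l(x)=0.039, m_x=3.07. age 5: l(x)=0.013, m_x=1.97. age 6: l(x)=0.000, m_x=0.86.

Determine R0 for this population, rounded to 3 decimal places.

lx·mx by age: 0, 0, 1.3662, 0.38874, 0.11973, 0.02561, 0
R0 = Σ lx·mx = 1.90028 → 1.900

1.900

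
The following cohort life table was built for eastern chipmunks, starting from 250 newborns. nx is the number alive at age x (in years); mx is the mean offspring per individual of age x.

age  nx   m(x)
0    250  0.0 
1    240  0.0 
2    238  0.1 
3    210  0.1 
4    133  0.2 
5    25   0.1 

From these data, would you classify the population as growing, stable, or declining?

lx = nx/n0 = nx/250: 1, 0.96, 0.952, 0.84, 0.532, 0.1
R0 = Σ lx·mx = 0 + 0 + 0.0952 + 0.084 + 0.1064 + 0.01 = 0.2956
R0 < 1, so the population is declining.

declining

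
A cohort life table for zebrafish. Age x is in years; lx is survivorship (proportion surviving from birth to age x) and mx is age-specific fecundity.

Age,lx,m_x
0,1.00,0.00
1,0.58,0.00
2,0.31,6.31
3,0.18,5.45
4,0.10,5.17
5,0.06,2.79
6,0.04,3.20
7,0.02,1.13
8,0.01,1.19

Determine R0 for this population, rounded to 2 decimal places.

lx·mx by age: 0, 0, 1.9561, 0.981, 0.517, 0.1674, 0.128, 0.0226, 0.0119
R0 = Σ lx·mx = 3.784 → 3.78

3.78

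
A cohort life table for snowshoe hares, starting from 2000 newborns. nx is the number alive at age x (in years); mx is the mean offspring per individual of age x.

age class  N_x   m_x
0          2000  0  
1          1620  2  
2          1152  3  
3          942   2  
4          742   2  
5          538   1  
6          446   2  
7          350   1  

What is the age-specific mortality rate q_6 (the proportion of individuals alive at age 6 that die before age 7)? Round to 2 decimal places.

0.22

lx = nx/n0 = nx/2000: 1, 0.81, 0.576, 0.471, 0.371, 0.269, 0.223, 0.175
q_6 = (l_6 − l_7) / l_6 = (0.223 − 0.175) / 0.223
     = 0.048 / 0.223 = 0.215247… → 0.22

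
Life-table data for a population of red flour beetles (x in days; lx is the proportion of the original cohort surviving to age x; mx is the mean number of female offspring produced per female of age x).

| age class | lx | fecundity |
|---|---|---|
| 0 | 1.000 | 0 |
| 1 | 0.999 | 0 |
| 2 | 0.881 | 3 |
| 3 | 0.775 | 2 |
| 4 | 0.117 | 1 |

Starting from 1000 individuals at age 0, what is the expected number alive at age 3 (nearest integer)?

Expected survivors = N0 · l_3 = 1000 × 0.775 = 775 → 775

775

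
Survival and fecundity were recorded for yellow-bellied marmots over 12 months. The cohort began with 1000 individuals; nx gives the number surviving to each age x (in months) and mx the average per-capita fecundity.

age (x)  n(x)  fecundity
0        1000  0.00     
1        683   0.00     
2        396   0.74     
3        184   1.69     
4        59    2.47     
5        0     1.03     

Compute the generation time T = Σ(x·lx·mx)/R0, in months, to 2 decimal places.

lx = nx/n0 = nx/1000: 1, 0.683, 0.396, 0.184, 0.059, 0
lx·mx: 0, 0, 0.29304, 0.31096, 0.14573, 0 → R0 = 0.74973
x·lx·mx: 0, 0, 0.58608, 0.93288, 0.58292, 0 → Σ = 2.10188
T = 2.10188 / 0.74973 = 2.803516… → 2.80

2.80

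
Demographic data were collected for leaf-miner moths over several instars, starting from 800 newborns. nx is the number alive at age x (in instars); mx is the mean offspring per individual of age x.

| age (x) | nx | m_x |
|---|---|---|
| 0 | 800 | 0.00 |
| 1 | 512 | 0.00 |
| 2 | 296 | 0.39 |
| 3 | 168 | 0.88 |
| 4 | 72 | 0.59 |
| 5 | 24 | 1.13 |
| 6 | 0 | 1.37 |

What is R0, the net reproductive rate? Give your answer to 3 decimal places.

lx = nx/n0 = nx/800: 1, 0.64, 0.37, 0.21, 0.09, 0.03, 0
lx·mx by age: 0, 0, 0.1443, 0.1848, 0.0531, 0.0339, 0
R0 = Σ lx·mx = 0.4161 → 0.416

0.416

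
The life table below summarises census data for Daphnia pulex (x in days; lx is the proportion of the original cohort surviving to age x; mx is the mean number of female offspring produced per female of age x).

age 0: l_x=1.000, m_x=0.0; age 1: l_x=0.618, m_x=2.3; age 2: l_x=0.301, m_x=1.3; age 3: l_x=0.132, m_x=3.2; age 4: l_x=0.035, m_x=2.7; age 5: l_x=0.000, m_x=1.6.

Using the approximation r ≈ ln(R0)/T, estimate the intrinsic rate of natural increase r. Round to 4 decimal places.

R0 = Σ lx·mx = 0 + 1.4214 + 0.3913 + 0.4224 + 0.0945 + 0 = 2.3296
Σ x·lx·mx = 3.8492; T = 3.8492/2.3296 = 1.6523…
r ≈ ln(R0)/T = ln(2.3296)/1.6523… = 0.51183… → 0.5118

0.5118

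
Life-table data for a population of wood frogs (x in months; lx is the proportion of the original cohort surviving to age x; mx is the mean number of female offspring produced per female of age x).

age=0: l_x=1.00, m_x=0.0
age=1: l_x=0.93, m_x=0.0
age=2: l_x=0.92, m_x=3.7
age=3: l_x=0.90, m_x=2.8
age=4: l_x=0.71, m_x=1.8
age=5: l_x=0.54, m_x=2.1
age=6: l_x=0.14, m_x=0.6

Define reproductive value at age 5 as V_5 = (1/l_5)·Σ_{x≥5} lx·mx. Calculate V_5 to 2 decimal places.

lx·mx for x ≥ 5: 1.134, 0.084 → sum = 1.218
V_5 = 1.218 / l_5 = 1.218 / 0.54 = 2.255556… → 2.26

2.26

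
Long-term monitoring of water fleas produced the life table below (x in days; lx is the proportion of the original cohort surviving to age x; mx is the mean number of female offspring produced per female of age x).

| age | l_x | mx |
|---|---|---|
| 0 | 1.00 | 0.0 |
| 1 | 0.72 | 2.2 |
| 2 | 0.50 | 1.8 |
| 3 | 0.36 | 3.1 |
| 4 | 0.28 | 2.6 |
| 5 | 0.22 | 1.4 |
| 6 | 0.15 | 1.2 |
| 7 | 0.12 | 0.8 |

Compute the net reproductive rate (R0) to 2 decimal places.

lx·mx by age: 0, 1.584, 0.9, 1.116, 0.728, 0.308, 0.18, 0.096
R0 = Σ lx·mx = 4.912 → 4.91

4.91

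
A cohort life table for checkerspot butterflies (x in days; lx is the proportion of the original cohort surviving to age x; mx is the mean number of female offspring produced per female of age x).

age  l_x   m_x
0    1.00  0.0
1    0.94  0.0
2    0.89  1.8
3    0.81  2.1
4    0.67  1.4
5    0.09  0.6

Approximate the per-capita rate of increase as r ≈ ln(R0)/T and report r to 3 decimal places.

R0 = Σ lx·mx = 0 + 0 + 1.602 + 1.701 + 0.938 + 0.054 = 4.295
Σ x·lx·mx = 12.329; T = 12.329/4.295 = 2.87055…
r ≈ ln(R0)/T = ln(4.295)/2.87055… = 0.50773… → 0.508

0.508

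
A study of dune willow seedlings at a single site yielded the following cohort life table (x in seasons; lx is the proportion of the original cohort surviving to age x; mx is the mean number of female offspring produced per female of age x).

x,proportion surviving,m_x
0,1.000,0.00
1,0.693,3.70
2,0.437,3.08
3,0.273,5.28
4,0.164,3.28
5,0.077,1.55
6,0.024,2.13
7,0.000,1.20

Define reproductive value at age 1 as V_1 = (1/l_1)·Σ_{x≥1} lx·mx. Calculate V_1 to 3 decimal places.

8.744

lx·mx for x ≥ 1: 2.5641, 1.34596, 1.44144, 0.53792, 0.11935, 0.05112, 0 → sum = 6.05989
V_1 = 6.05989 / l_1 = 6.05989 / 0.693 = 8.74443… → 8.744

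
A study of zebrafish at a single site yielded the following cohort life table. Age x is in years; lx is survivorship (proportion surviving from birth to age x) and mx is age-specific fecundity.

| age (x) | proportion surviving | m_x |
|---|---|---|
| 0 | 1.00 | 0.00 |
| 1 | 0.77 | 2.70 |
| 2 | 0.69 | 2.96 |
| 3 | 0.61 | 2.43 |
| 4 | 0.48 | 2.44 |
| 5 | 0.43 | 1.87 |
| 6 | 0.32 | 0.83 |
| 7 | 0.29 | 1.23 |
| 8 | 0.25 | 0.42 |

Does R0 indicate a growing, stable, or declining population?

growing

R0 = Σ lx·mx = 0 + 2.079 + 2.0424 + 1.4823 + 1.1712 + 0.8041 + 0.2656 + 0.3567 + 0.105 = 8.3063
R0 > 1, so the population is growing.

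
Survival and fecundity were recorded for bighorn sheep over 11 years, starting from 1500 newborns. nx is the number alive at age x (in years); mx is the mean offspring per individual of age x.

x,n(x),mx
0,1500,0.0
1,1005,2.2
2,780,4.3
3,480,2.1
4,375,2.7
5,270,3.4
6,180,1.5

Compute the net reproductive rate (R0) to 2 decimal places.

5.85

lx = nx/n0 = nx/1500: 1, 0.67, 0.52, 0.32, 0.25, 0.18, 0.12
lx·mx by age: 0, 1.474, 2.236, 0.672, 0.675, 0.612, 0.18
R0 = Σ lx·mx = 5.849 → 5.85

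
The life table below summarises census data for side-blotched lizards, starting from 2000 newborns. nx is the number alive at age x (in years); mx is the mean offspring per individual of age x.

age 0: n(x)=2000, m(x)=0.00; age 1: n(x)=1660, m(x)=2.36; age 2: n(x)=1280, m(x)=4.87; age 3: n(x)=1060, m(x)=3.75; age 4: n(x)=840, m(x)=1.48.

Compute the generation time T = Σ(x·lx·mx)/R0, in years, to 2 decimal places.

lx = nx/n0 = nx/2000: 1, 0.83, 0.64, 0.53, 0.42
lx·mx: 0, 1.9588, 3.1168, 1.9875, 0.6216 → R0 = 7.6847
x·lx·mx: 0, 1.9588, 6.2336, 5.9625, 2.4864 → Σ = 16.6413
T = 16.6413 / 7.6847 = 2.165511… → 2.17

2.17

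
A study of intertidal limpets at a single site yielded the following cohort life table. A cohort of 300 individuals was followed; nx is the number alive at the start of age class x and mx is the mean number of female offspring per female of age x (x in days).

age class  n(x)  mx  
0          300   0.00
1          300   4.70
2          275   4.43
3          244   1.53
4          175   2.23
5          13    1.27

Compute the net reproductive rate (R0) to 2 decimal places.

11.36

lx = nx/n0 = nx/300: 1, 1, 0.91667…, 0.81333…, 0.58333…, 0.04333…
lx·mx by age: 0, 4.7, 4.060833…, 1.2444…, 1.300833…, 0.055033…
R0 = Σ lx·mx = 11.3611… → 11.36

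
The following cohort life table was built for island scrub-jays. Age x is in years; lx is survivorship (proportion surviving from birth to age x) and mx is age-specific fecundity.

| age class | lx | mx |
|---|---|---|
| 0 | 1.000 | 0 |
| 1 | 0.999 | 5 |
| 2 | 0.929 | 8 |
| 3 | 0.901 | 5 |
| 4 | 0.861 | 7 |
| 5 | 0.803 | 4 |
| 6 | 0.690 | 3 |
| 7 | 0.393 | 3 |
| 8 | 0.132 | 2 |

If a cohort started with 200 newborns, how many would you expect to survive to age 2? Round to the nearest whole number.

186

Expected survivors = N0 · l_2 = 200 × 0.929 = 185.8 → 186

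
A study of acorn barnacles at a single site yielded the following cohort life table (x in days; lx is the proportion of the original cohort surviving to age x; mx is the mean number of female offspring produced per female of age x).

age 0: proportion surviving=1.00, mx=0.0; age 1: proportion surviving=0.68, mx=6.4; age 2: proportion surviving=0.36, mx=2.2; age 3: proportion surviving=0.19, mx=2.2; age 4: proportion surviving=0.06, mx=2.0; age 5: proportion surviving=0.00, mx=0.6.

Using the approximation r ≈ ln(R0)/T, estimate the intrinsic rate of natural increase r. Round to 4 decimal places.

1.2870

R0 = Σ lx·mx = 0 + 4.352 + 0.792 + 0.418 + 0.12 + 0 = 5.682
Σ x·lx·mx = 7.67; T = 7.67/5.682 = 1.34988…
r ≈ ln(R0)/T = ln(5.682)/1.34988… = 1.287009… → 1.2870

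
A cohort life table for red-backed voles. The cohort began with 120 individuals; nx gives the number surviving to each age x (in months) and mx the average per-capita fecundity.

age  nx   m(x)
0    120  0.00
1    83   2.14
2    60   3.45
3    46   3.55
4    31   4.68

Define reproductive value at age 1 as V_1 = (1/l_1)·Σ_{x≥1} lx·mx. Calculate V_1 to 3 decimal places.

lx = nx/n0 = nx/120: 1, 0.69167…, 0.5, 0.38333…, 0.25833…
lx·mx for x ≥ 1: 1.480167…, 1.725, 1.360833…, 1.209… → sum = 5.775…
V_1 = 5.775… / l_1 = 5.775… / 0.691667… = 8.349398… → 8.349

8.349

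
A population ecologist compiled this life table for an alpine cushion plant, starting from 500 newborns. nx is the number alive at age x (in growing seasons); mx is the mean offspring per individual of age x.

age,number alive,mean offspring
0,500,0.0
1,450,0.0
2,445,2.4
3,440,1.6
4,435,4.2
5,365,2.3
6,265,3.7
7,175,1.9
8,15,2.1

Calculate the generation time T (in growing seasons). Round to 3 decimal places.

lx = nx/n0 = nx/500: 1, 0.9, 0.89, 0.88, 0.87, 0.73, 0.53, 0.35, 0.03
lx·mx: 0, 0, 2.136, 1.408, 3.654, 1.679, 1.961, 0.665, 0.063 → R0 = 11.566
x·lx·mx: 0, 0, 4.272, 4.224, 14.616, 8.395, 11.766, 4.655, 0.504 → Σ = 48.432
T = 48.432 / 11.566 = 4.187446… → 4.187

4.187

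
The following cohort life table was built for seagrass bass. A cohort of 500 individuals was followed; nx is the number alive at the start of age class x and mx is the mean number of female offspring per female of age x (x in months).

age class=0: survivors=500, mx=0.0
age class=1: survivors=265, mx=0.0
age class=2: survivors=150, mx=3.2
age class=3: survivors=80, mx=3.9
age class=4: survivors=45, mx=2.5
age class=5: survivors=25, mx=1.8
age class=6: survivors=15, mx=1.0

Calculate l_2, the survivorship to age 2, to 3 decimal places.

l_2 = n_2/n_0 = 150/500 = 0.3 → 0.300

0.300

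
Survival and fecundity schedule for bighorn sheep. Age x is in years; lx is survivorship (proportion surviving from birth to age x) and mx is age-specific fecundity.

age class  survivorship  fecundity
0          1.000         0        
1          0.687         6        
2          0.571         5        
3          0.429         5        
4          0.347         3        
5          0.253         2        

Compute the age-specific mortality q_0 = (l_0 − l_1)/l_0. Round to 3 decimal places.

0.313

q_0 = (l_0 − l_1) / l_0 = (1 − 0.687) / 1
     = 0.313 / 1 = 0.313 → 0.313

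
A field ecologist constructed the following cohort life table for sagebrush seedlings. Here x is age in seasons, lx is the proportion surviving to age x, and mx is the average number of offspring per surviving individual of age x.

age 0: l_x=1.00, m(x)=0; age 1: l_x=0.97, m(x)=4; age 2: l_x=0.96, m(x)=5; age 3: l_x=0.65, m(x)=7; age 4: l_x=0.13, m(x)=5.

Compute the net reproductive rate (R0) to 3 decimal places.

lx·mx by age: 0, 3.88, 4.8, 4.55, 0.65
R0 = Σ lx·mx = 13.88 → 13.880

13.880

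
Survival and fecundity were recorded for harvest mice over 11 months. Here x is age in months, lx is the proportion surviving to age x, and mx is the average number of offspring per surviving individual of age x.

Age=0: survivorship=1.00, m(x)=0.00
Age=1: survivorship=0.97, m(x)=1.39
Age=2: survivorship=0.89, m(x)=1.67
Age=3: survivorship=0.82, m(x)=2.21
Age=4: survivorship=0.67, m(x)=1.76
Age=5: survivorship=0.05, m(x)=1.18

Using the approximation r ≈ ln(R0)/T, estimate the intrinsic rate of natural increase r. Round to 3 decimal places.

R0 = Σ lx·mx = 0 + 1.3483 + 1.4863 + 1.8122 + 1.1792 + 0.059 = 5.885
Σ x·lx·mx = 14.7693; T = 14.7693/5.885 = 2.50965…
r ≈ ln(R0)/T = ln(5.885)/2.50965… = 0.70624… → 0.706

0.706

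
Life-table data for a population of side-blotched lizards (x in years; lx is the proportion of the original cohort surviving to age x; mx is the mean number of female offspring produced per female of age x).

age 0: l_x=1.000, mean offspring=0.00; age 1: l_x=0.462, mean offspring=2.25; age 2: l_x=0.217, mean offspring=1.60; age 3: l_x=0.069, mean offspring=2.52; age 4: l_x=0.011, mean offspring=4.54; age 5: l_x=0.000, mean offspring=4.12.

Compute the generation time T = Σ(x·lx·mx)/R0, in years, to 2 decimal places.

lx·mx: 0, 1.0395, 0.3472, 0.17388, 0.04994, 0 → R0 = 1.61052
x·lx·mx: 0, 1.0395, 0.6944, 0.52164, 0.19976, 0 → Σ = 2.4553
T = 2.4553 / 1.61052 = 1.524539… → 1.52

1.52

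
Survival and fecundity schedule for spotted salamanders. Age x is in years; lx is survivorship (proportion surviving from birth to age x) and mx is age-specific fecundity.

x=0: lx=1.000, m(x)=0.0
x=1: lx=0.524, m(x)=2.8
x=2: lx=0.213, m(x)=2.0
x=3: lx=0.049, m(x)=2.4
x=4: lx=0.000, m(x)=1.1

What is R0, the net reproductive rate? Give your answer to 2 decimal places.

2.01

lx·mx by age: 0, 1.4672, 0.426, 0.1176, 0
R0 = Σ lx·mx = 2.0108 → 2.01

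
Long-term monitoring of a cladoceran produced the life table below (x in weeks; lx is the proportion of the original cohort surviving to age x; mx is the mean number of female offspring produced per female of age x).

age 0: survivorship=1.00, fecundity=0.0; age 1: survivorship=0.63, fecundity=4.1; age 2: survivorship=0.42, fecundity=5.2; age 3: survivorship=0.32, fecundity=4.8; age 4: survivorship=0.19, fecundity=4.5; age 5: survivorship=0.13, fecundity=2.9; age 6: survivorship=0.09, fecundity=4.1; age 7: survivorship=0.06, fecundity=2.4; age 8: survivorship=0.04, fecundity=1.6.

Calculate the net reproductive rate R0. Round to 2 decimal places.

lx·mx by age: 0, 2.583, 2.184, 1.536, 0.855, 0.377, 0.369, 0.144, 0.064
R0 = Σ lx·mx = 8.112 → 8.11

8.11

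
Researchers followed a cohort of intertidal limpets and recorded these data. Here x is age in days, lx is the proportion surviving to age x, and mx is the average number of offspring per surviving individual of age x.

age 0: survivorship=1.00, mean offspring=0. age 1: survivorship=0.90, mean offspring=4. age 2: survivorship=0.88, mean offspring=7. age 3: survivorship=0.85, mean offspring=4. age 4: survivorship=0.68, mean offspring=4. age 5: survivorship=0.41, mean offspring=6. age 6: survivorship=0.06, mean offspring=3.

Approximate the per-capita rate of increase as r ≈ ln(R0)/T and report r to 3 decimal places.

1.073

R0 = Σ lx·mx = 0 + 3.6 + 6.16 + 3.4 + 2.72 + 2.46 + 0.18 = 18.52
Σ x·lx·mx = 50.38; T = 50.38/18.52 = 2.7203…
r ≈ ln(R0)/T = ln(18.52)/2.7203… = 1.07299… → 1.073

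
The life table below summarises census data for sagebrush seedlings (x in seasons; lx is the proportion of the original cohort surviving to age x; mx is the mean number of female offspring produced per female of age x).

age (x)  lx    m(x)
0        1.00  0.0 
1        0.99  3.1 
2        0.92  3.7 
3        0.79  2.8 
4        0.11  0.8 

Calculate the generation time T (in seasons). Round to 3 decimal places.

lx·mx: 0, 3.069, 3.404, 2.212, 0.088 → R0 = 8.773
x·lx·mx: 0, 3.069, 6.808, 6.636, 0.352 → Σ = 16.865
T = 16.865 / 8.773 = 1.922375… → 1.922

1.922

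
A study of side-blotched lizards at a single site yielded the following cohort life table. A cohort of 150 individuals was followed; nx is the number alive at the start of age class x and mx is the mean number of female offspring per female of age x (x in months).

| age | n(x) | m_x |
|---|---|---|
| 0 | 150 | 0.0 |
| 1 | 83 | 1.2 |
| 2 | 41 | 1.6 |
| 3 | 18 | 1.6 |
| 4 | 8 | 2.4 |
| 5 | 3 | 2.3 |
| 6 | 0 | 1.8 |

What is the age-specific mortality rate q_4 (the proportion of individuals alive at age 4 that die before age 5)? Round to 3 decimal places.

lx = nx/n0 = nx/150: 1, 0.55333…, 0.27333…, 0.12, 0.05333…, 0.02, 0
q_4 = (l_4 − l_5) / l_4 = (0.053333… − 0.02) / 0.053333…
     = 0.033333… / 0.053333… = 0.625… → 0.625

0.625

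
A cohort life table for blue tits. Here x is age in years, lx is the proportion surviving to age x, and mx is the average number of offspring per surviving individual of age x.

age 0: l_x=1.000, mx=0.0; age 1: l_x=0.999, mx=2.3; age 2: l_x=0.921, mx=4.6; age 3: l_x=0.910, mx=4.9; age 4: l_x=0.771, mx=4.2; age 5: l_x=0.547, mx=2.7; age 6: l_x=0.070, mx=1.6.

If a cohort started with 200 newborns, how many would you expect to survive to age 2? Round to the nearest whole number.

184

Expected survivors = N0 · l_2 = 200 × 0.921 = 184.2 → 184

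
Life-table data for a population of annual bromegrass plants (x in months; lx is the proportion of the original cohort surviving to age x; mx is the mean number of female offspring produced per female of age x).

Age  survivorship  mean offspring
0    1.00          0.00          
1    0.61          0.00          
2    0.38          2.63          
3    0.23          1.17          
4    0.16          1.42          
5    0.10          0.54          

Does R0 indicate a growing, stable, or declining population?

R0 = Σ lx·mx = 0 + 0 + 0.9994 + 0.2691 + 0.2272 + 0.054 = 1.5497
R0 > 1, so the population is growing.

growing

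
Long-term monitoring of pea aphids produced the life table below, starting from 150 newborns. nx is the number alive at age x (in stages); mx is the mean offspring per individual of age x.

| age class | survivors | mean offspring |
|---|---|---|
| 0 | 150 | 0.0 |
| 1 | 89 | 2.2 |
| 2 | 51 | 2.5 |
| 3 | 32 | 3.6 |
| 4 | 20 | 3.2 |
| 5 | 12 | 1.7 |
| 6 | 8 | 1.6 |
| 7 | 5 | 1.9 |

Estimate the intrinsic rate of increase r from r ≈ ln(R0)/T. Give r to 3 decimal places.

lx = nx/n0 = nx/150: 1, 0.59333…, 0.34, 0.21333…, 0.13333…, 0.08, 0.05333…, 0.03333…
R0 = Σ lx·mx = 0 + 1.30533… + 0.85 + 0.768… + 0.42667… + 0.136 + 0.08533… + 0.06333… = 3.634667…
Σ x·lx·mx = 8.651333…; T = 8.651333…/3.634667… = 2.38023…
r ≈ ln(R0)/T = ln(3.634667…)/2.38023… = 0.54218… → 0.542

0.542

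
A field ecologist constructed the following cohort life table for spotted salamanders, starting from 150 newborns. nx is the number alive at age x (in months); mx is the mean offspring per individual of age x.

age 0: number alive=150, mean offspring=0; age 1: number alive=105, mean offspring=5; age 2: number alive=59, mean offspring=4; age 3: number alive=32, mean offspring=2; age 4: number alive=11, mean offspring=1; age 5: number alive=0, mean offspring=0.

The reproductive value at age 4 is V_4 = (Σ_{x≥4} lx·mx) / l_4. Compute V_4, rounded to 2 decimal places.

lx = nx/n0 = nx/150: 1, 0.7, 0.39333…, 0.21333…, 0.07333…, 0
lx·mx for x ≥ 4: 0.073333…, 0 → sum = 0.073333…
V_4 = 0.073333… / l_4 = 0.073333… / 0.073333… = 1 → 1.00

1.00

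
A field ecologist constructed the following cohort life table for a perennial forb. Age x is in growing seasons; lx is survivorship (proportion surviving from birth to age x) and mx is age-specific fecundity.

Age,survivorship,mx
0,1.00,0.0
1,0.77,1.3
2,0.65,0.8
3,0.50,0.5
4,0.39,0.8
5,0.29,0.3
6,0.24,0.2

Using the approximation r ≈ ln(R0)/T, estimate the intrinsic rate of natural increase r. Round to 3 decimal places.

0.371

R0 = Σ lx·mx = 0 + 1.001 + 0.52 + 0.25 + 0.312 + 0.087 + 0.048 = 2.218
Σ x·lx·mx = 4.762; T = 4.762/2.218 = 2.14698…
r ≈ ln(R0)/T = ln(2.218)/2.14698… = 0.37104… → 0.371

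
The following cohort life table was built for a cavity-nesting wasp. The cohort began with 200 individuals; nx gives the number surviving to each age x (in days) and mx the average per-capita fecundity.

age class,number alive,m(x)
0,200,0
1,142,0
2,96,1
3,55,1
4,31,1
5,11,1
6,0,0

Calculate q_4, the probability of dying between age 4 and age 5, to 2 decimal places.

lx = nx/n0 = nx/200: 1, 0.71, 0.48, 0.275, 0.155, 0.055, 0
q_4 = (l_4 − l_5) / l_4 = (0.155 − 0.055) / 0.155
     = 0.1 / 0.155 = 0.645161… → 0.65

0.65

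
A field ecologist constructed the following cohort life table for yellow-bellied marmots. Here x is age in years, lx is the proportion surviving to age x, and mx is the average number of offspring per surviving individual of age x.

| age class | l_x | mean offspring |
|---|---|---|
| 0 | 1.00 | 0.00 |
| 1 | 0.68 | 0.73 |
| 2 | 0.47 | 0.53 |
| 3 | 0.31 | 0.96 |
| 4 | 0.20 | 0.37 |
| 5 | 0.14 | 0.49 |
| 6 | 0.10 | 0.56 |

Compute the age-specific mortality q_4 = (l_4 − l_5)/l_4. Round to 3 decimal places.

0.300

q_4 = (l_4 − l_5) / l_4 = (0.2 − 0.14) / 0.2
     = 0.06 / 0.2 = 0.3 → 0.300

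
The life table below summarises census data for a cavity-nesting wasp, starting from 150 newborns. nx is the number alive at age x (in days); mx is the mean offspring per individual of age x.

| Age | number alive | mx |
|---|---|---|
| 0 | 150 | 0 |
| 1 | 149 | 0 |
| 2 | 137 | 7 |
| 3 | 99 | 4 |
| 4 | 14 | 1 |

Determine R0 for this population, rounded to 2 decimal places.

lx = nx/n0 = nx/150: 1, 0.99333…, 0.91333…, 0.66, 0.09333…
lx·mx by age: 0, 0, 6.393333…, 2.64, 0.093333…
R0 = Σ lx·mx = 9.126667… → 9.13

9.13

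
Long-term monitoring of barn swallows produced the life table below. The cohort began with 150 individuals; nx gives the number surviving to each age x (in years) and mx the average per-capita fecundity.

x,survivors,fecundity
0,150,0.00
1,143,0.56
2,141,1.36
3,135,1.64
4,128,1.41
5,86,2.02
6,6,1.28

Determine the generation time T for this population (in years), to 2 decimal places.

lx = nx/n0 = nx/150: 1, 0.95333…, 0.94, 0.9, 0.85333…, 0.57333…, 0.04
lx·mx: 0, 0.533867…, 1.2784, 1.476, 1.2032…, 1.158133…, 0.0512 → R0 = 5.7008…
x·lx·mx: 0, 0.533867…, 2.5568, 4.428, 4.8128…, 5.790667…, 0.3072 → Σ = 18.429333…
T = 18.429333… / 5.7008… = 3.232763… → 3.23

3.23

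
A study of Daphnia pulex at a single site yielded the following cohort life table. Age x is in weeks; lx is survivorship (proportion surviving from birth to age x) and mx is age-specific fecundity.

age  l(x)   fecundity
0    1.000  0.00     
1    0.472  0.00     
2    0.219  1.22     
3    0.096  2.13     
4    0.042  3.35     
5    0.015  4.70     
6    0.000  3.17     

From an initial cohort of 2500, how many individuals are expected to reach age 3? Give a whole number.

Expected survivors = N0 · l_3 = 2500 × 0.096 = 240 → 240

240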